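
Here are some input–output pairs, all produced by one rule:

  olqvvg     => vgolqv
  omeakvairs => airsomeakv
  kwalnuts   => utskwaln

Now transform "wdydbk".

The transformation: move the first character to the end, then swap the front and back halves of the string.
"wdydbk" → "dydbkw" → "bkwdyd".

bkwdyd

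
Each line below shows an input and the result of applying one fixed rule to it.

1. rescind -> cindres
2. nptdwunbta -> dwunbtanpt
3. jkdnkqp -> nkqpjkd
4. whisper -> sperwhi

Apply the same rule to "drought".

ughtdro

Looking at the pairs, the operation is to move the first 3 characters to the end (rotate left by 3).
Doing the same to "drought": "ughtdro".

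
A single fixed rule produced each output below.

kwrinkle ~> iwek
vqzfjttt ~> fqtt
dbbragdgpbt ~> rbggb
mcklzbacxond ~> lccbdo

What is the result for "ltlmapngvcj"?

mtgpc

What's happening: keep every other character starting from the second (positions 2nd, 4th, 6th, ...), then swap each adjacent pair of characters (1↔2, 3↔4, ...).
Starting from "ltlmapngvcj": after the first operation, "tmpgc"; after the second, "mtgpc".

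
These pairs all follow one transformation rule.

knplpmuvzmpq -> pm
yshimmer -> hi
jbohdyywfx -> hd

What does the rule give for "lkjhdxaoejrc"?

dx

The rule is to swap the front and back halves of the string, then keep only the last 2 characters.
"lkjhdxaoejrc" → "aoejrclkjhdx" → "dx".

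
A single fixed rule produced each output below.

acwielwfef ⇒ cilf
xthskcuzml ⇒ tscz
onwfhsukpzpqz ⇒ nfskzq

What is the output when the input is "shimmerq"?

hme

Looking at the pairs, the operation is to delete the last character, then keep every other character starting from the second (positions 2nd, 4th, 6th, ...).
Starting from "shimmerq": after the first operation, "shimmer"; after the second, "hme".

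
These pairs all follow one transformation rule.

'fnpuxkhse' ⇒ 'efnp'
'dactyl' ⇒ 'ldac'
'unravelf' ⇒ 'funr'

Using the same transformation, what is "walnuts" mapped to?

What's happening: move the first 3 characters to the end (rotate left by 3), then keep only the last 4 characters.
For "walnuts", step one produces "nutswal"; step two turns that into "swal".

swal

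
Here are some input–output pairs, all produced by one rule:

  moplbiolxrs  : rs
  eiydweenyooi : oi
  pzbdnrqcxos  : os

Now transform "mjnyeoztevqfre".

re

The rule is to keep only the last 2 characters.
Applying that to "mjnyeoztevqfre" gives "re".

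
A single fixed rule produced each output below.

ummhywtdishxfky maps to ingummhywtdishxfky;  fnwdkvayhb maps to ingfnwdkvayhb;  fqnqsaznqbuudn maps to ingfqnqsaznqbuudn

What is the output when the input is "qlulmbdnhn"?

The rule is to prepend "ing".
For "qlulmbdnhn" the result is "ingqlulmbdnhn".

ingqlulmbdnhn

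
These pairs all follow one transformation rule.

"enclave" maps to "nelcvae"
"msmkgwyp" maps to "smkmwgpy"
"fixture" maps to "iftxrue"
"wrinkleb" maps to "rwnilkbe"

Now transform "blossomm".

Rule — swap each adjacent pair of characters (1↔2, 3↔4, ...).
"blossomm" → "lbsoosmm".

lbsoosmm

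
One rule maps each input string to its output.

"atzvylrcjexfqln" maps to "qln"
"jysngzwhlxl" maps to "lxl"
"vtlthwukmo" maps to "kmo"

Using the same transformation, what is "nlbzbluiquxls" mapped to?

xls

The pattern: keep only the last 3 characters.
So "nlbzbluiquxls" becomes "xls".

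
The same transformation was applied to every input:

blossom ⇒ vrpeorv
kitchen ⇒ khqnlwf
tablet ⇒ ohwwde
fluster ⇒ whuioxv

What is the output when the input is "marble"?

Looking at the pairs, the operation is to move the last 3 characters to the front (rotate right by 3), then shift every letter 3 places forward in the alphabet (wrapping around).
Applying both steps to "marble": "blemar", then "eohpdu".

eohpdu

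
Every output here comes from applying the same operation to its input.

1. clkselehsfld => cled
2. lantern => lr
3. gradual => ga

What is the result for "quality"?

qt

What's happening: swap each adjacent pair of characters (1↔2, 3↔4, ...), then keep one character in every 3, starting at position 2 (positions 2nd, 5th, 8th, ...).
Working it through for "quality": intermediate "uqlatiy", final "qt".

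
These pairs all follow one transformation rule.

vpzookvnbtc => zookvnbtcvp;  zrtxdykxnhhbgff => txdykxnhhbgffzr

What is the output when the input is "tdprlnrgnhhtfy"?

prlnrgnhhtfytd

In each case the input is transformed by: move the first 2 characters to the end (rotate left by 2).
Doing the same to "tdprlnrgnhhtfy": "prlnrgnhhtfytd".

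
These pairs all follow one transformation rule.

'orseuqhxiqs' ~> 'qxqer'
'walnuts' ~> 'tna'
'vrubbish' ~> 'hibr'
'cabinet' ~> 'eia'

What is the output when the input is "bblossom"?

Each output is the input with this applied: keep every other character starting from the second (positions 2nd, 4th, 6th, ...), then reverse the string.
On "bblossom" that produces "msob".
(Check on "vrubbish": → "rbih" → "hibr" ✓)

msob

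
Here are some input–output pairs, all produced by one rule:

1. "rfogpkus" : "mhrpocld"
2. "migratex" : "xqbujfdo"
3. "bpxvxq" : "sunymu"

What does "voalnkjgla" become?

hgdixslxik

The transformation: swap the front and back halves of the string, then shift every letter 3 places backward in the alphabet (wrapping around).
Working it through for "voalnkjgla": intermediate "kjglavoaln", final "hgdixslxik".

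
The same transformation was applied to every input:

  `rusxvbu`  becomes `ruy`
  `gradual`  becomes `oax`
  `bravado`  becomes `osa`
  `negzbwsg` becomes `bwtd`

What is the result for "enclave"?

kis

What's happening: keep every other character starting from the second (positions 2nd, 4th, 6th, ...), then shift every letter 3 places backward in the alphabet (wrapping around).
Doing the same to "enclave": "kis".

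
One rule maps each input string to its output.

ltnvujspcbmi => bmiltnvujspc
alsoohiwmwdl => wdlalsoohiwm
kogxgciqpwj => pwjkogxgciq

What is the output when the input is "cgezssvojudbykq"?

The rule is to move the last 3 characters to the front (rotate right by 3).
"cgezssvojudbykq" → "ykqcgezssvojudb".

ykqcgezssvojudb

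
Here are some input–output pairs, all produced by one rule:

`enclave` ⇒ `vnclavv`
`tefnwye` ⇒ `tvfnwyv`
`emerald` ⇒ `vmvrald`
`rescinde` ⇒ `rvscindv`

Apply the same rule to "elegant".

vlvgant

Each output is the input with this applied: replace every "e" with "v".
Doing the same to "elegant": "vlvgant".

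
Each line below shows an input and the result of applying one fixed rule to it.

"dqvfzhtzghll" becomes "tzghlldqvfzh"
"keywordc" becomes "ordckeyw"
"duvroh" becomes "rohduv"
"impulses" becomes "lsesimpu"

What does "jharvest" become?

Looking at the pairs, the operation is to swap the front and back halves of the string.
For "jharvest" the result is "vestjhar".

vestjhar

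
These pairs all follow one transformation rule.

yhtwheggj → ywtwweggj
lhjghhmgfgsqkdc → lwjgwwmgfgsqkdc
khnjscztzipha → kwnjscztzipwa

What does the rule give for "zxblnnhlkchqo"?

zxblnnwlkcwqo

The transformation: replace every "h" with "w".
On "zxblnnhlkchqo" that produces "zxblnnwlkcwqo".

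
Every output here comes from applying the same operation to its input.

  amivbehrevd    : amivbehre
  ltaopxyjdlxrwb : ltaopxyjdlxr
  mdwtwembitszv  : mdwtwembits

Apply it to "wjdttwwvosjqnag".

The transformation: delete the last 2 characters.
So "wjdttwwvosjqnag" becomes "wjdttwwvosjqn".

wjdttwwvosjqn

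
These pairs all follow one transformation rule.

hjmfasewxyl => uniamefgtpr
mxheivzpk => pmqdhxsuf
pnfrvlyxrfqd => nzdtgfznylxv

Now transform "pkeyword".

Rule — shift every letter 8 places forward in the alphabet (wrapping around), then move the first 2 characters to the end (rotate left by 2).
On "pkeyword" that produces "mgewzlxs".

mgewzlxs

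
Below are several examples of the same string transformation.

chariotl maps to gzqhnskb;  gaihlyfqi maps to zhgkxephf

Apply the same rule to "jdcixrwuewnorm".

cbhwqvtdvmnqli

The rule is to move the first character to the end, then shift every letter 1 place backward in the alphabet (wrapping around).
On "jdcixrwuewnorm": the first step gives "dcixrwuewnormj", and the second then gives "cbhwqvtdvmnqli".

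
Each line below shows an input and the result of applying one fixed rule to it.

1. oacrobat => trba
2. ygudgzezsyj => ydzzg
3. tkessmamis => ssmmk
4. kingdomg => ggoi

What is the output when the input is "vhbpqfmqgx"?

xpfqh

The pattern: keep every other character starting from the second (positions 2nd, 4th, 6th, ...), then swap the first and last characters.
Working it through for "vhbpqfmqgx": intermediate "hpfqx", final "xpfqh".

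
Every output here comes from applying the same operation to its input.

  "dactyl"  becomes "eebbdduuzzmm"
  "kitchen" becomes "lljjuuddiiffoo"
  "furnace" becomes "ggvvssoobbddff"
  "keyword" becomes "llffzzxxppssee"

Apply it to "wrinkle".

What's happening: shift every letter 1 place forward in the alphabet (wrapping around), then double every character.
Applying both steps to "wrinkle": "xsjolmf", then "xxssjjoollmmff".

xxssjjoollmmff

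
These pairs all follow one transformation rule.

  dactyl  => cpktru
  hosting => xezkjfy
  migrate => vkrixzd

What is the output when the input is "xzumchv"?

Rule — reverse the string, then shift every letter 9 places backward in the alphabet (wrapping around).
Applying both steps to "xzumchv": "vhcmuzx", then "mytdlqo".

mytdlqo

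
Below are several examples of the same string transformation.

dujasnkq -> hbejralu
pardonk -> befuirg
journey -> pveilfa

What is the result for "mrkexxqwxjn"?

eaonhoovbid

What's happening: reverse the string, then shift every letter 9 places backward in the alphabet (wrapping around).
On "mrkexxqwxjn": the first step gives "njxwqxxekrm", and the second then gives "eaonhoovbid".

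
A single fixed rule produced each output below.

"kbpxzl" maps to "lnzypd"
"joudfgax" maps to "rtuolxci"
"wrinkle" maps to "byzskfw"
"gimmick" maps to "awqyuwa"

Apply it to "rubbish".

What's happening: shift every letter 12 places backward in the alphabet (wrapping around), then move the first 3 characters to the end (rotate left by 3).
"rubbish" → "fippwgv" → "pwgvfip".

pwgvfip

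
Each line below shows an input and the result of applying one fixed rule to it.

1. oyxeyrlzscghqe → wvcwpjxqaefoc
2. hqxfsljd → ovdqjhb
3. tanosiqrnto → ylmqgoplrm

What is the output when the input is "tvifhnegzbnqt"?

Rule — delete the first character, then shift every letter 2 places backward in the alphabet (wrapping around).
On "tvifhnegzbnqt": the first step gives "vifhnegzbnqt", and the second then gives "tgdflcexzlor".

tgdflcexzlor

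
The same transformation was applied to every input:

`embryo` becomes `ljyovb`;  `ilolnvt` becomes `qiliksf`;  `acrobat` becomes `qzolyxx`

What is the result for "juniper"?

orkfmbg

What's happening: swap the first and last characters, then shift every letter 3 places backward in the alphabet (wrapping around).
"juniper" → "runipej" → "orkfmbg".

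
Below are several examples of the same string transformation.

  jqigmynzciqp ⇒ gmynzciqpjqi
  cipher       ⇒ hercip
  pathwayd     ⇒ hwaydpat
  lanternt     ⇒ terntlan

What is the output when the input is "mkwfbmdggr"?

fbmdggrmkw

In each case the input is transformed by: move the first 3 characters to the end (rotate left by 3).
Applying that to "mkwfbmdggr" gives "fbmdggrmkw".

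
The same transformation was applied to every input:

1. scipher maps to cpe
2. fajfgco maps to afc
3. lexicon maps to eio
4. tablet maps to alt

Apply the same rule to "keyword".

What's happening: keep every other character starting from the second (positions 2nd, 4th, 6th, ...).
Applying that to "keyword" gives "ewr".

ewr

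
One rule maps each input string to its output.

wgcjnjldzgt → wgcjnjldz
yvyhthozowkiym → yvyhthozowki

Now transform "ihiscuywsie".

ihiscuyws

What's happening: delete the last 2 characters.
So "ihiscuywsie" becomes "ihiscuyws".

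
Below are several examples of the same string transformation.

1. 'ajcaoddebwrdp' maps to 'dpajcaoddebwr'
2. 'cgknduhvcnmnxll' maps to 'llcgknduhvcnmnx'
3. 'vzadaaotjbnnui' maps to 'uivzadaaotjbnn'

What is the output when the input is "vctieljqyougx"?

What's happening: move the last 2 characters to the front (rotate right by 2).
"vctieljqyougx" → "gxvctieljqyou".

gxvctieljqyou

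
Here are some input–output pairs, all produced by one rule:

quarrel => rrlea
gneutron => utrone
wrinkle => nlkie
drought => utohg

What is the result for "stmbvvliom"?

vvommlib

Looking at the pairs, the operation is to delete the first 2 characters, then sort the characters into reverse alphabetical order.
For "stmbvvliom", step one produces "mbvvliom"; step two turns that into "vvommlib".
(Check on "gneutron": → "eutron" → "utrone" ✓)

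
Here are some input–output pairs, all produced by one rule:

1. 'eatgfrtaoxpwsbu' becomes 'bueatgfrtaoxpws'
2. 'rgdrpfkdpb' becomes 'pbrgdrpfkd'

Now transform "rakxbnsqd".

Looking at the pairs, the operation is to move the last 2 characters to the front (rotate right by 2).
So "rakxbnsqd" becomes "qdrakxbns".

qdrakxbns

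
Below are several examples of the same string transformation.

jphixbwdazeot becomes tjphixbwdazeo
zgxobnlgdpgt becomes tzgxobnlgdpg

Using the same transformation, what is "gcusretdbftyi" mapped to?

The transformation: move the last character to the front.
Doing the same to "gcusretdbftyi": "igcusretdbfty".

igcusretdbfty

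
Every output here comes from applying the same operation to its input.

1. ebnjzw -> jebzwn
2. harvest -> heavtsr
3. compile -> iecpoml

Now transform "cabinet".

cbatnie

The pattern: sort the characters into reverse alphabetical order, then move the last 3 characters to the front (rotate right by 3).
For "cabinet", step one produces "tniecba"; step two turns that into "cbatnie".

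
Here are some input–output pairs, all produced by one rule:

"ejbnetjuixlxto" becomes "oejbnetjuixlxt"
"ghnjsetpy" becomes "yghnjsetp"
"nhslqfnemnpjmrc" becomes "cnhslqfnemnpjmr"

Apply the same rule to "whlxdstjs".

swhlxdstj

In each case the input is transformed by: move the last character to the front.
Doing the same to "whlxdstjs": "swhlxdstj".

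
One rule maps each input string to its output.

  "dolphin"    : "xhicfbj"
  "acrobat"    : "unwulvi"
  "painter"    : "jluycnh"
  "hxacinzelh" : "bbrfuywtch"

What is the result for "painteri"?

jculcyhn

In each case the input is transformed by: take characters alternately from the front and the back (1st, last, 2nd, 2nd-last, ...), then shift every letter 6 places backward in the alphabet (wrapping around).
For "painteri", step one produces "piarient"; step two turns that into "jculcyhn".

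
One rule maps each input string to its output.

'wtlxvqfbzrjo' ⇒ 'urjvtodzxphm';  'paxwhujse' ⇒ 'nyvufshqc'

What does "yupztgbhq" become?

wsnxrezfo

The transformation: shift every letter 2 places backward in the alphabet (wrapping around).
So "yupztgbhq" becomes "wsnxrezfo".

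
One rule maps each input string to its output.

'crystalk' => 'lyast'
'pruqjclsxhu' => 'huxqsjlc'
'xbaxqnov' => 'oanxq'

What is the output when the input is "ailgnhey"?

What's happening: take characters alternately from the front and the back (1st, last, 2nd, 2nd-last, ...), then delete the first 3 characters.
On "ailgnhey" that produces "elhgn".

elhgn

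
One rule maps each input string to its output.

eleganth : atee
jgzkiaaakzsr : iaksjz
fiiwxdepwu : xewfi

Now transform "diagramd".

rmda

The pattern: keep every other character starting from the first (positions 1st, 3rd, 5th, ...), then move the first 2 characters to the end (rotate left by 2).
Working it through for "diagramd": intermediate "darm", final "rmda".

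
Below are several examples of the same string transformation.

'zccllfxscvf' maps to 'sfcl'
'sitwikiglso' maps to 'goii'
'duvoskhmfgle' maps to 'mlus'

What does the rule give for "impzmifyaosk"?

ysmm

In each case the input is transformed by: keep one character in every 3, starting at position 2 (positions 2nd, 5th, 8th, ...), then move the first 2 characters to the end (rotate left by 2).
Applying both steps to "impzmifyaosk": "mmys", then "ysmm".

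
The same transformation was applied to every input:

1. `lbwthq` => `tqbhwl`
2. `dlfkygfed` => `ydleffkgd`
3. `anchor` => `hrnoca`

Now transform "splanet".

atpelns

The transformation: take characters alternately from the front and the back (1st, last, 2nd, 2nd-last, ...), then swap the first and last characters.
For "splanet", step one produces "stpelna"; step two turns that into "atpelns".
(Check on "dlfkygfed": → "ddleffkgy" → "ydleffkgd" ✓)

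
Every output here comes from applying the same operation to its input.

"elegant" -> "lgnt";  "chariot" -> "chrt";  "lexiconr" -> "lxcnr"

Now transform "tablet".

Each output is the input with this applied: remove every vowel.
So "tablet" becomes "tblt".

tblt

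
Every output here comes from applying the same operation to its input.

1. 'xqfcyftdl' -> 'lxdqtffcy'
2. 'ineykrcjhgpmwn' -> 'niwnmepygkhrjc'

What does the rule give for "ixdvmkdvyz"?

ziyxvddvkm

The transformation: reverse the string, then take characters alternately from the front and the back (1st, last, 2nd, 2nd-last, ...).
Working it through for "ixdvmkdvyz": intermediate "zyvdkmvdxi", final "ziyxvddvkm".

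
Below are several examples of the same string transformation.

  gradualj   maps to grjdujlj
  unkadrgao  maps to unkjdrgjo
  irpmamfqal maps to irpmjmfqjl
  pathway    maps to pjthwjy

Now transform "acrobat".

Each output is the input with this applied: replace every "a" with "j".
"acrobat" → "jcrobjt".

jcrobjt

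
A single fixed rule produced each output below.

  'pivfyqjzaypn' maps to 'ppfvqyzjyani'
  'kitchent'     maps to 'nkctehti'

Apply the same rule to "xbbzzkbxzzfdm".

mxzbkzxbzzdfb

The pattern: swap each adjacent pair of characters (1↔2, 3↔4, ...), then swap the first and last characters.
Doing the same to "xbbzzkbxzzfdm": "mxzbkzxbzzdfb".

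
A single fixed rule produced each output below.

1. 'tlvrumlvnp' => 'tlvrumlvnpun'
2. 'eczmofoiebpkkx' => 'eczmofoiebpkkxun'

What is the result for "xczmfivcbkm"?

xczmfivcbkmun

Rule — append "un".
Applying that to "xczmfivcbkm" gives "xczmfivcbkmun".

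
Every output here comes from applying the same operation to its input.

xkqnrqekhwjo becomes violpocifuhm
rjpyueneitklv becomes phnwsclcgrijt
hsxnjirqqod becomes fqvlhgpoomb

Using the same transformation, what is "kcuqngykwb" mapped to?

Rule — shift every letter 2 places backward in the alphabet (wrapping around).
Applying that to "kcuqngykwb" gives "iasolewiuz".

iasolewiuz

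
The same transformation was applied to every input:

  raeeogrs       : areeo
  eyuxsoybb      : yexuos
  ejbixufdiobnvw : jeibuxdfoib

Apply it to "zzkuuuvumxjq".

zzukuuuvm

The pattern: delete the last 3 characters, then swap each adjacent pair of characters (1↔2, 3↔4, ...).
For "zzkuuuvumxjq" the result is "zzukuuuvm".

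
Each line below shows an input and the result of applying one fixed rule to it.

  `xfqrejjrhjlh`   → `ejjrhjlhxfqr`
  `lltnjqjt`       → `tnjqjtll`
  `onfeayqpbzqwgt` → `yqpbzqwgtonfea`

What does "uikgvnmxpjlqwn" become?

nmxpjlqwnuikgv

What's happening: move the last 2 characters to the front (rotate right by 2), then swap the front and back halves of the string.
"uikgvnmxpjlqwn" → "wnuikgvnmxpjlq" → "nmxpjlqwnuikgv".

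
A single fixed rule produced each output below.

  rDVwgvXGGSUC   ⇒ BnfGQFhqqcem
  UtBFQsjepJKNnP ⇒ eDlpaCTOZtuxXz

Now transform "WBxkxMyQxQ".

glHUHwIaHa

The pattern: flip the case of every letter, then shift every letter 10 places forward in the alphabet (wrapping around).
Working it through for "WBxkxMyQxQ": intermediate "wbXKXmYqXq", final "glHUHwIaHa".
(Check on "UtBFQsjepJKNnP": → "uTbfqSJEPjknNp" → "eDlpaCTOZtuxXz" ✓)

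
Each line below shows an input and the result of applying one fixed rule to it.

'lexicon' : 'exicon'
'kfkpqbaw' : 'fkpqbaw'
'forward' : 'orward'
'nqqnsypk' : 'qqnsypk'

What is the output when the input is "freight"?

reight

Each output is the input with this applied: delete the first character.
On "freight" that produces "reight".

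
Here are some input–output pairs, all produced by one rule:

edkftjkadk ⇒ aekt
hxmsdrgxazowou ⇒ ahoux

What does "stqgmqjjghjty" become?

gjmsy

The pattern: sort the characters into alphabetical order, then keep one character in every 3, starting at position 1 (positions 1st, 4th, 7th, ...).
So "stqgmqjjghjty" becomes "gjmsy".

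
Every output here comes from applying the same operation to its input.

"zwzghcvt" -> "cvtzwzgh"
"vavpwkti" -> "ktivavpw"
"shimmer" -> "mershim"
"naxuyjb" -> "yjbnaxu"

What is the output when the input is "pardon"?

donpar

Rule — move the last 3 characters to the front (rotate right by 3).
For "pardon" the result is "donpar".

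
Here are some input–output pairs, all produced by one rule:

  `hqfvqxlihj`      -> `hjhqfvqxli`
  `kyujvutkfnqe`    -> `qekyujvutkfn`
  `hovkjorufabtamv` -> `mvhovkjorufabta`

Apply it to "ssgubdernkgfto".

tossgubdernkgf

The pattern: move the last 2 characters to the front (rotate right by 2).
Doing the same to "ssgubdernkgfto": "tossgubdernkgf".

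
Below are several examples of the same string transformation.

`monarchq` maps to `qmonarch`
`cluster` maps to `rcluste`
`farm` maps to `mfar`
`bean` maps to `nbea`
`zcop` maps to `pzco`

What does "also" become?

oals

What's happening: move the last character to the front.
Doing the same to "also": "oals".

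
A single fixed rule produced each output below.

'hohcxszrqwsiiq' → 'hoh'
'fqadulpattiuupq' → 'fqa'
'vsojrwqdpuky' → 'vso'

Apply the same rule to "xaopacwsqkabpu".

xao

What's happening: keep only the first 3 characters.
For "xaopacwsqkabpu" the result is "xao".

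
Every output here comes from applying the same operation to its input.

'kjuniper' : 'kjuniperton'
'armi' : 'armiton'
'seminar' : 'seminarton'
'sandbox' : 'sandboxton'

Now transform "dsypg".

In each case the input is transformed by: append "ton".
Doing the same to "dsypg": "dsypgton".

dsypgton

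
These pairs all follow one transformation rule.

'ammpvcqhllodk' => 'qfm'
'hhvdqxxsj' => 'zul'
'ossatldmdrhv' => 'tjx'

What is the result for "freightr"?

jvt

The rule is to shift every letter 2 places forward in the alphabet (wrapping around), then keep only the last 3 characters.
For "freightr", step one produces "htgkijvt"; step two turns that into "jvt".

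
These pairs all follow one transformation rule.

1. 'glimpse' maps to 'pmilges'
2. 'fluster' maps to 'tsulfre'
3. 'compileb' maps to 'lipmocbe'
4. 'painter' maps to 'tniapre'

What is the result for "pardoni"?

Looking at the pairs, the operation is to reverse the string, then move the first 2 characters to the end (rotate left by 2).
Working it through for "pardoni": intermediate "inodrap", final "odrapin".

odrapin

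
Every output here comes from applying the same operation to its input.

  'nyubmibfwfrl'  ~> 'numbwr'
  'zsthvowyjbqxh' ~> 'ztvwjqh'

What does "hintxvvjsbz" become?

hnxvsz

What's happening: keep every other character starting from the first (positions 1st, 3rd, 5th, ...).
So "hintxvvjsbz" becomes "hnxvsz".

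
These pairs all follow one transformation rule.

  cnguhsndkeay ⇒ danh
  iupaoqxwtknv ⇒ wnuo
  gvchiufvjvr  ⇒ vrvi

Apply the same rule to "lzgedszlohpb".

Looking at the pairs, the operation is to keep one character in every 3, starting at position 2 (positions 2nd, 5th, 8th, ...), then move the first 2 characters to the end (rotate left by 2).
Applying both steps to "lzgedszlohpb": "zdlp", then "lpzd".

lpzd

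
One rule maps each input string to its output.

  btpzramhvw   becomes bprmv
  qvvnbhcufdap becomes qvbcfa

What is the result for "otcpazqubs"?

Each output is the input with this applied: keep every other character starting from the first (positions 1st, 3rd, 5th, ...).
For "otcpazqubs" the result is "ocaqb".

ocaqb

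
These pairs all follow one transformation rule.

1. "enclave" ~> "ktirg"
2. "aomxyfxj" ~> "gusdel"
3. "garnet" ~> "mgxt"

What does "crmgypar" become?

What's happening: delete the last 2 characters, then shift every letter 6 places forward in the alphabet (wrapping around).
For "crmgypar", step one produces "crmgyp"; step two turns that into "ixsmev".
(Check on "aomxyfxj": → "aomxyf" → "gusdel" ✓)

ixsmev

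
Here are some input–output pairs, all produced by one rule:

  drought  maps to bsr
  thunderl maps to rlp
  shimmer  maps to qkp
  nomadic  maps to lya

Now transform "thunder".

What's happening: shift every letter 2 places backward in the alphabet (wrapping around), then keep one character in every 3, starting at position 1 (positions 1st, 4th, 7th, ...).
For "thunder", step one produces "rfslbcp"; step two turns that into "rlp".

rlp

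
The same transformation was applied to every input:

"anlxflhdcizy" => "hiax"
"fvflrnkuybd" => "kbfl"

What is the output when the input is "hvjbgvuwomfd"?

Each output is the input with this applied: keep one character in every 3, starting at position 1 (positions 1st, 4th, 7th, ...), then swap the front and back halves of the string.
For "hvjbgvuwomfd", step one produces "hbum"; step two turns that into "umhb".

umhb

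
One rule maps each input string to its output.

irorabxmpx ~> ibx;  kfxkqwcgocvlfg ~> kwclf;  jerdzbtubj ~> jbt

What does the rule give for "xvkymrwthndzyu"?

xrwzy

In each case the input is transformed by: swap each adjacent pair of characters (1↔2, 3↔4, ...), then keep one character in every 3, starting at position 2 (positions 2nd, 5th, 8th, ...).
Doing the same to "xvkymrwthndzyu": "xrwzy".
(Check on "jerdzbtubj": → "ejdrbzutjb" → "jbt" ✓)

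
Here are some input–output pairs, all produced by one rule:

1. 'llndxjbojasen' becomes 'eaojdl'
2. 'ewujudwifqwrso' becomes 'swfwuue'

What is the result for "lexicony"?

Each output is the input with this applied: reverse the string, then keep every other character starting from the second (positions 2nd, 4th, 6th, ...).
"lexicony" → "ynocixel" → "ncxl".
(Check on "llndxjbojasen": → "nesajobjxdnll" → "eaojdl" ✓)

ncxl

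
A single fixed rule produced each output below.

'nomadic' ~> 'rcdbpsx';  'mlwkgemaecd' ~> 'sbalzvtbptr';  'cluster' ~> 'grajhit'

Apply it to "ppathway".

In each case the input is transformed by: move the last character to the front, then shift every letter 11 places backward in the alphabet (wrapping around).
"ppathway" → "yppathwa" → "neepiwlp".
(Check on "nomadic": → "cnomadi" → "rcdbpsx" ✓)

neepiwlp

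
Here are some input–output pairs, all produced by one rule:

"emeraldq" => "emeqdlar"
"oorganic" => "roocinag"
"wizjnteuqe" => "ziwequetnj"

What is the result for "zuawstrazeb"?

auzbezartsw

Rule — reverse the string, then move the last 3 characters to the front (rotate right by 3).
Applying that to "zuawstrazeb" gives "auzbezartsw".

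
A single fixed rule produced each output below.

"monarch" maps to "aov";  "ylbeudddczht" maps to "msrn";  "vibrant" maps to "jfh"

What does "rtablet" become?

The rule is to keep one character in every 3, starting at position 1 (positions 1st, 4th, 7th, ...), then shift every letter 12 places backward in the alphabet (wrapping around).
For "rtablet", step one produces "rbt"; step two turns that into "fph".

fph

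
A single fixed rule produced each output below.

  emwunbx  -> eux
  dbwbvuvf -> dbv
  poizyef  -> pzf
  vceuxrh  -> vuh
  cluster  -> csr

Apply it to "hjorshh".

hrh

The transformation: keep one character in every 3, starting at position 1 (positions 1st, 4th, 7th, ...).
So "hjorshh" becomes "hrh".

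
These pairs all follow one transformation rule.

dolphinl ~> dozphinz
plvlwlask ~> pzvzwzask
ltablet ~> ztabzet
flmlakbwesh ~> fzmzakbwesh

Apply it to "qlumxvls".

qzumxvzs

Rule — replace every "l" with "z".
For "qlumxvls" the result is "qzumxvzs".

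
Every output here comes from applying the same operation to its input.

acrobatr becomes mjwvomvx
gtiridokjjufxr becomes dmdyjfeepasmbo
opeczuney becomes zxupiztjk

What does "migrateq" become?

bmvozlhd

In each case the input is transformed by: move the first 2 characters to the end (rotate left by 2), then shift every letter 5 places backward in the alphabet (wrapping around).
Doing the same to "migrateq": "bmvozlhd".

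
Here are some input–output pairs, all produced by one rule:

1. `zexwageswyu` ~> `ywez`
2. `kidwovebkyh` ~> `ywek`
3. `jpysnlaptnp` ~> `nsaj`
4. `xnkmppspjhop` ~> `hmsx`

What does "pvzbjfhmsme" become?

mbhp

Each output is the input with this applied: keep one character in every 3, starting at position 1 (positions 1st, 4th, 7th, ...), then swap the first and last characters.
Applying that to "pvzbjfhmsme" gives "mbhp".
(Check on "jpysnlaptnp": → "jsan" → "nsaj" ✓)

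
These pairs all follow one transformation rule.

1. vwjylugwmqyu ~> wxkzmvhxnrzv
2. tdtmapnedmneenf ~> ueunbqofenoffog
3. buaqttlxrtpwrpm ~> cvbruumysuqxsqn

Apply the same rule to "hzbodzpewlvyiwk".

The pattern: shift every letter 1 place forward in the alphabet (wrapping around).
Doing the same to "hzbodzpewlvyiwk": "iacpeaqfxmwzjxl".

iacpeaqfxmwzjxl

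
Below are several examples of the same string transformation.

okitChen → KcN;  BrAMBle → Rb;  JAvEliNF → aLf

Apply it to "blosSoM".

Ls

In each case the input is transformed by: keep one character in every 3, starting at position 2 (positions 2nd, 5th, 8th, ...), then flip the case of every letter.
"blosSoM" → "lS" → "Ls".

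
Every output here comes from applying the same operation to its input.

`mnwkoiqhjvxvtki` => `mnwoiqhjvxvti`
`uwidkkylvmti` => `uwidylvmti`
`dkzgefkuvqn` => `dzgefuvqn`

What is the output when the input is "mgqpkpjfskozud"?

mgqppjfsozud

Each output is the input with this applied: remove every "k".
So "mgqpkpjfskozud" becomes "mgqppjfsozud".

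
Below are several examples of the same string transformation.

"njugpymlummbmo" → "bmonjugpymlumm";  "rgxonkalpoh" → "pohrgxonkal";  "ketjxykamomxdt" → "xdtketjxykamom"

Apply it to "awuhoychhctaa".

What's happening: move the last 3 characters to the front (rotate right by 3).
Applying that to "awuhoychhctaa" gives "taaawuhoychhc".

taaawuhoychhc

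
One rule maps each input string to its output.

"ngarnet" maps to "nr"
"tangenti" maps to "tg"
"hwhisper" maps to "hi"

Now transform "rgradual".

What's happening: move the last 2 characters to the front (rotate right by 2), then keep one character in every 3, starting at position 3 (positions 3rd, 6th, 9th, ...).
"rgradual" → "alrgradu" → "ra".

ra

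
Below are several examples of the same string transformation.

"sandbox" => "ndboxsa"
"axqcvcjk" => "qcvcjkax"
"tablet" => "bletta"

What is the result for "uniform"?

The transformation: move the first 2 characters to the end (rotate left by 2).
Doing the same to "uniform": "iformun".

iformun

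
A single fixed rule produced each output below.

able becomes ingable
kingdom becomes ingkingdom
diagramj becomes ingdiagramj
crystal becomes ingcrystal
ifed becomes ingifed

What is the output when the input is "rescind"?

ingrescind

The rule is to prepend "ing".
Applying that to "rescind" gives "ingrescind".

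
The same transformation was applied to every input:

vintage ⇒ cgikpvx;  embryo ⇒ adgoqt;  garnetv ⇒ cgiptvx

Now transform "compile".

In each case the input is transformed by: shift every letter 2 places forward in the alphabet (wrapping around), then sort the characters into alphabetical order.
Working it through for "compile": intermediate "eqorkng", final "egknoqr".

egknoqr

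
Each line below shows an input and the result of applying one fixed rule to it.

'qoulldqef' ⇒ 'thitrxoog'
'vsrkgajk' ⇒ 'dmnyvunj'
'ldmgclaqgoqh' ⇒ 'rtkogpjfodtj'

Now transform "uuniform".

The transformation: move the last 3 characters to the front (rotate right by 3), then shift every letter 3 places forward in the alphabet (wrapping around).
Starting from "uuniform": after the first operation, "ormuunif"; after the second, "rupxxqli".

rupxxqli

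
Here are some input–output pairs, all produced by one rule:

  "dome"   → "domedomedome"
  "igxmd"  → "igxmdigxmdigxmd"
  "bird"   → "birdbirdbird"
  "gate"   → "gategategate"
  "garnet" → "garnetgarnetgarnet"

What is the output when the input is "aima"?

aimaaimaaima

Rule — write the whole string 3 times in a row.
On "aima" that produces "aimaaimaaima".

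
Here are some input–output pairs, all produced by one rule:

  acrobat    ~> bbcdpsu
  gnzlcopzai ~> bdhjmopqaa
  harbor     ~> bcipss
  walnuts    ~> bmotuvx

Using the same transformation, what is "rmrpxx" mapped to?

Rule — sort the characters into alphabetical order, then shift every letter 1 place forward in the alphabet (wrapping around).
Starting from "rmrpxx": after the first operation, "mprrxx"; after the second, "nqssyy".

nqssyy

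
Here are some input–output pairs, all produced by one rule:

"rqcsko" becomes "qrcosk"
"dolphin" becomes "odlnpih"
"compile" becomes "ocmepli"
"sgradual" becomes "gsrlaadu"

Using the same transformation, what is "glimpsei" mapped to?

The rule is to move the first character to the end, then take characters alternately from the front and the back (1st, last, 2nd, 2nd-last, ...).
Applying that to "glimpsei" gives "lgiimeps".

lgiimeps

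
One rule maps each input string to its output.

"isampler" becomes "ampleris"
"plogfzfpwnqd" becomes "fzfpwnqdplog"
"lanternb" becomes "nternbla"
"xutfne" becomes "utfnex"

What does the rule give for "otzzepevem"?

In each case the input is transformed by: swap the front and back halves of the string, then move the last 2 characters to the front (rotate right by 2).
Applying both steps to "otzzepevem": "pevemotzze", then "zepevemotz".

zepevemotz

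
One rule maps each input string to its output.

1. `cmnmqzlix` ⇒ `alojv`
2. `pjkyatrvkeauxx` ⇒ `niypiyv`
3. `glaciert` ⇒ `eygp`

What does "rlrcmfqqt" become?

ppkor

The transformation: shift every letter 2 places backward in the alphabet (wrapping around), then keep every other character starting from the first (positions 1st, 3rd, 5th, ...).
For "rlrcmfqqt", step one produces "pjpakdoor"; step two turns that into "ppkor".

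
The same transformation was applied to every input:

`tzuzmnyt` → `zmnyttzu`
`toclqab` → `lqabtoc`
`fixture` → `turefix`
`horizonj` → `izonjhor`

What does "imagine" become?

The pattern: move the first 3 characters to the end (rotate left by 3).
Applying that to "imagine" gives "gineima".

gineima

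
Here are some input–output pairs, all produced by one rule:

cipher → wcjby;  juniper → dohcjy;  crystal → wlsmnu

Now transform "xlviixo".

rfpccr

The rule is to shift every letter 6 places backward in the alphabet (wrapping around), then delete the last character.
Applying both steps to "xlviixo": "rfpccri", then "rfpccr".
(Check on "crystal": → "wlsmnuf" → "wlsmnu" ✓)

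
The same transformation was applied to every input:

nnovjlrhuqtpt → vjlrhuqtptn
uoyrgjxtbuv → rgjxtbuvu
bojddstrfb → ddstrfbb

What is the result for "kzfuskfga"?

uskfgak

In each case the input is transformed by: move the first 3 characters to the end (rotate left by 3), then delete the last 2 characters.
So "kzfuskfga" becomes "uskfgak".
(Check on "nnovjlrhuqtpt": → "vjlrhuqtptnno" → "vjlrhuqtptn" ✓)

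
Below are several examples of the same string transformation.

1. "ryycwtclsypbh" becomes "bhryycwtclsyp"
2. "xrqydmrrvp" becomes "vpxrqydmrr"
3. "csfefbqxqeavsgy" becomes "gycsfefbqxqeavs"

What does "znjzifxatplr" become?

The pattern: move the last 2 characters to the front (rotate right by 2).
Applying that to "znjzifxatplr" gives "lrznjzifxatp".

lrznjzifxatp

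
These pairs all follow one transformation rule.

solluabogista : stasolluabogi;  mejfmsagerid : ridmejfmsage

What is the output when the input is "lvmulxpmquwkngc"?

ngclvmulxpmquwk

Each output is the input with this applied: move the last 3 characters to the front (rotate right by 3).
On "lvmulxpmquwkngc" that produces "ngclvmulxpmquwk".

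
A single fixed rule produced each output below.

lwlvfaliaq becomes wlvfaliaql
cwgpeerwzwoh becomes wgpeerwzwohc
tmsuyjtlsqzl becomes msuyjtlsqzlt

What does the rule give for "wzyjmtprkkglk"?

zyjmtprkkglkw

Looking at the pairs, the operation is to move the first character to the end.
Doing the same to "wzyjmtprkkglk": "zyjmtprkkglkw".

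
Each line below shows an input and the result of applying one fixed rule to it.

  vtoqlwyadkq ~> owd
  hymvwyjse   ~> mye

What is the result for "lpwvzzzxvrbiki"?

Rule — keep one character in every 3, starting at position 3 (positions 3rd, 6th, 9th, ...).
For "lpwvzzzxvrbiki" the result is "wzvi".

wzvi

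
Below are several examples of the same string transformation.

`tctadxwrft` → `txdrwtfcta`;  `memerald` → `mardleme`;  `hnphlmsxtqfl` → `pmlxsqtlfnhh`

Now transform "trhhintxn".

The pattern: swap each adjacent pair of characters (1↔2, 3↔4, ...), then move the first 3 characters to the end (rotate left by 3).
So "trhhintxn" becomes "hnixtnrth".

hnixtnrth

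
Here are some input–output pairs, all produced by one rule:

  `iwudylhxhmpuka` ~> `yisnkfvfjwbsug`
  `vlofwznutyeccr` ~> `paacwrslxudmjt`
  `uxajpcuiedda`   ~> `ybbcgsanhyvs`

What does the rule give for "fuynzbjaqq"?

The rule is to shift every letter 2 places backward in the alphabet (wrapping around), then reverse the string.
Working it through for "fuynzbjaqq": intermediate "dswlxzhyoo", final "ooyhzxlwsd".
(Check on "uxajpcuiedda": → "svyhnasgcbby" → "ybbcgsanhyvs" ✓)

ooyhzxlwsd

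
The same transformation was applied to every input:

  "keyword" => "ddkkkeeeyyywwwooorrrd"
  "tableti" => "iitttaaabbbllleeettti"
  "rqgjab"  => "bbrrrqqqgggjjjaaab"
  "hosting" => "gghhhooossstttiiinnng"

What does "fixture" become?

In each case the input is transformed by: repeat every character 3 times, then move the last 2 characters to the front (rotate right by 2).
Starting from "fixture": after the first operation, "fffiiixxxtttuuurrreee"; after the second, "eefffiiixxxtttuuurrre".

eefffiiixxxtttuuurrre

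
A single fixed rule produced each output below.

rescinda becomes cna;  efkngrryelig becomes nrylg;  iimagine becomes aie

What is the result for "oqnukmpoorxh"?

umorh

Looking at the pairs, the operation is to delete the first 2 characters, then keep every other character starting from the second (positions 2nd, 4th, 6th, ...).
Applying both steps to "oqnukmpoorxh": "nukmpoorxh", then "umorh".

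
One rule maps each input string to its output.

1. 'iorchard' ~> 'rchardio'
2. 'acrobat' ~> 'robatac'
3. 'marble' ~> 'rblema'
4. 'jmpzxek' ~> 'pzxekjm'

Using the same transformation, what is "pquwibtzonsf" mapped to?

uwibtzonsfpq

In each case the input is transformed by: move the first 2 characters to the end (rotate left by 2).
So "pquwibtzonsf" becomes "uwibtzonsfpq".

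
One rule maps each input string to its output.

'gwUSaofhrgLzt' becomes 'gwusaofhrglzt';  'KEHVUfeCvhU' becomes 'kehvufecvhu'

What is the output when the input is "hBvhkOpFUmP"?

The rule is to convert every letter to lowercase.
So "hBvhkOpFUmP" becomes "hbvhkopfump".

hbvhkopfump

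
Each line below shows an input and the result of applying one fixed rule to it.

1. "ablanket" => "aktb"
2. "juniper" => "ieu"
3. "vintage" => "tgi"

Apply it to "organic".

What's happening: keep every other character starting from the second (positions 2nd, 4th, 6th, ...), then move the first character to the end.
"organic" → "rai" → "air".

air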